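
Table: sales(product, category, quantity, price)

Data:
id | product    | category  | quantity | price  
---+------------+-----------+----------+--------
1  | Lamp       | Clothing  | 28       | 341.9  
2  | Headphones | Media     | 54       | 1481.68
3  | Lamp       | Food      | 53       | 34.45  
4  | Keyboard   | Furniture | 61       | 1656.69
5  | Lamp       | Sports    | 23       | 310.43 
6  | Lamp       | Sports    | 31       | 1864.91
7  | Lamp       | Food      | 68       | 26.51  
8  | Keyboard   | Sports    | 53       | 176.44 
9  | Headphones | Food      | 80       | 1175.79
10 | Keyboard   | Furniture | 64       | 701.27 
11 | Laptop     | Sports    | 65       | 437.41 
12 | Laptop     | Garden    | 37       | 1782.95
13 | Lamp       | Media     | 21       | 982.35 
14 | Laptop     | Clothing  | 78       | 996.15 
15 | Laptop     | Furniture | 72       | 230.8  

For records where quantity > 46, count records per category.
SELECT category, COUNT(*)
FROM sales
WHERE quantity > 46
GROUP BY category

Note: WHERE filters rows before grouping.

Result:
  Clothing: 1
  Food: 3
  Furniture: 3
  Media: 1
  Sports: 2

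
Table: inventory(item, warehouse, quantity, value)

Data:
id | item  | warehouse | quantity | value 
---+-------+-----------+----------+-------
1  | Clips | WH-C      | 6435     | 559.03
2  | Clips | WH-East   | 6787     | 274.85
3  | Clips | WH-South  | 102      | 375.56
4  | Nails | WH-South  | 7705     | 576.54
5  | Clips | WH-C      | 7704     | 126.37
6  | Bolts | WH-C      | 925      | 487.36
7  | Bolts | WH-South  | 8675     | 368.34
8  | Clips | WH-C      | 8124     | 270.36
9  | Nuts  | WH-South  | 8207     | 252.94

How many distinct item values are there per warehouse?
SELECT warehouse, COUNT(DISTINCT item)
FROM inventory
GROUP BY warehouse

Result:
  WH-C: 2 distinct
  WH-East: 1 distinct
  WH-South: 4 distinct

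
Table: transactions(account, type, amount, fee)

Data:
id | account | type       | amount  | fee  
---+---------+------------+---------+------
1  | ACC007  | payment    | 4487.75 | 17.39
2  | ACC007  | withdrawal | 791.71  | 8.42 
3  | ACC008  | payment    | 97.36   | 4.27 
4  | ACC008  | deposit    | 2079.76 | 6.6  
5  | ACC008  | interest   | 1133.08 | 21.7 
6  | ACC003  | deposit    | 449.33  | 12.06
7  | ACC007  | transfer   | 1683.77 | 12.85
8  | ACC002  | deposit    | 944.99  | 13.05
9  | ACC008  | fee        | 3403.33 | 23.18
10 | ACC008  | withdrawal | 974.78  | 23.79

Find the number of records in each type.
SELECT type, COUNT(*) as count
FROM transactions
GROUP BY type

Result:
  deposit: 3
  fee: 1
  interest: 1
  payment: 2
  transfer: 1
  withdrawal: 2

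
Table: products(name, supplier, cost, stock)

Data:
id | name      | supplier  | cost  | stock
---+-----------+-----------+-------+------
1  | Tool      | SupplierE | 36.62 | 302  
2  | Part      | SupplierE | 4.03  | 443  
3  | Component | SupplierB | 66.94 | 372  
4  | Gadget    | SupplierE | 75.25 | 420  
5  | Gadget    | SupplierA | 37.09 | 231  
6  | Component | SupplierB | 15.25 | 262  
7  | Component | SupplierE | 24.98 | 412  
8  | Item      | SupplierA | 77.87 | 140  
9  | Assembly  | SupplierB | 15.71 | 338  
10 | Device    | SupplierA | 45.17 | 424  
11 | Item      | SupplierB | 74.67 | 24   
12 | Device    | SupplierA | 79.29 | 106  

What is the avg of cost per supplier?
SELECT supplier, AVG(cost) as result
FROM products
GROUP BY supplier

Result:
  SupplierA: 59.86
  SupplierB: 43.14
  SupplierE: 35.22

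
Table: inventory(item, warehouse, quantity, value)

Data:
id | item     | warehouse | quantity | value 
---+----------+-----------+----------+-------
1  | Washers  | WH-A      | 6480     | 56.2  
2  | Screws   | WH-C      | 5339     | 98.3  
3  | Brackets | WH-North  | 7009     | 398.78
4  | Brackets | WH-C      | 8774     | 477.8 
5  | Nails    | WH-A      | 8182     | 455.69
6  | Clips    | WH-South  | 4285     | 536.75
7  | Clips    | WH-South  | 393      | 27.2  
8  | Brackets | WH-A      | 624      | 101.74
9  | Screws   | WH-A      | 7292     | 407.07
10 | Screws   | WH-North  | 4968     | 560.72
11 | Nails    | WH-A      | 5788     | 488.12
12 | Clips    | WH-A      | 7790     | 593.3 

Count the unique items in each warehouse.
SELECT warehouse, COUNT(DISTINCT item)
FROM inventory
GROUP BY warehouse

Result:
  WH-A: 5 distinct
  WH-C: 2 distinct
  WH-North: 2 distinct
  WH-South: 1 distinct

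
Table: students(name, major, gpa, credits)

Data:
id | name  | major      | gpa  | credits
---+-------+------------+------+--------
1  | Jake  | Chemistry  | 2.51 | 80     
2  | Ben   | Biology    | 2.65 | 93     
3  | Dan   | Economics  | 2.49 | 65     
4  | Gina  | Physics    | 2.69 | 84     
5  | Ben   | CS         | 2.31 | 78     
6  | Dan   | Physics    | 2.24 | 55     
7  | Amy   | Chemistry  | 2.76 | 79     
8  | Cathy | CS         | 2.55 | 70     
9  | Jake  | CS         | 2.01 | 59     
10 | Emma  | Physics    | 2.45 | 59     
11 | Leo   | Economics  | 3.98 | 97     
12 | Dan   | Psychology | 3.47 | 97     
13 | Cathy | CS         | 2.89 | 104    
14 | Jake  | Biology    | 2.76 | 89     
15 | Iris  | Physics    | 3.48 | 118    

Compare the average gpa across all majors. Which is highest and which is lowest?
SELECT major, AVG(gpa)
FROM students
GROUP BY major
ORDER BY AVG(gpa)

All groups:
  CS: 2.44
  Chemistry: 2.64
  Biology: 2.71
  Physics: 2.72
  Economics: 3.24
  Psychology: 3.47

Highest: Psychology (3.47)
Lowest: CS (2.44)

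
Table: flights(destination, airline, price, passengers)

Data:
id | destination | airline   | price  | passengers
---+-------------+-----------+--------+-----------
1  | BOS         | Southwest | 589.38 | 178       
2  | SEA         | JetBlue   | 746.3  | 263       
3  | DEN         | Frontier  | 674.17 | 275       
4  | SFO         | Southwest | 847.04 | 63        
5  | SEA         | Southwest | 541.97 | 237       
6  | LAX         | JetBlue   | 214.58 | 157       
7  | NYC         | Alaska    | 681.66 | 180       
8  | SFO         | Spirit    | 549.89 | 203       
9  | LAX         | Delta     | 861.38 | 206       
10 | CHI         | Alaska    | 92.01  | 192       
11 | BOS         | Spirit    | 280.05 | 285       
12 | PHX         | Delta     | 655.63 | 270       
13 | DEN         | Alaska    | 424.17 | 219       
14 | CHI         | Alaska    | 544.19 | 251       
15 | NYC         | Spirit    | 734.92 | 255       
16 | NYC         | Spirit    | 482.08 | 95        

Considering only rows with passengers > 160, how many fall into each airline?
SELECT airline, COUNT(*)
FROM flights
WHERE passengers > 160
GROUP BY airline

Note: WHERE filters rows before grouping.

Result:
  Alaska: 4
  Delta: 2
  Frontier: 1
  JetBlue: 1
  Southwest: 2
  Spirit: 3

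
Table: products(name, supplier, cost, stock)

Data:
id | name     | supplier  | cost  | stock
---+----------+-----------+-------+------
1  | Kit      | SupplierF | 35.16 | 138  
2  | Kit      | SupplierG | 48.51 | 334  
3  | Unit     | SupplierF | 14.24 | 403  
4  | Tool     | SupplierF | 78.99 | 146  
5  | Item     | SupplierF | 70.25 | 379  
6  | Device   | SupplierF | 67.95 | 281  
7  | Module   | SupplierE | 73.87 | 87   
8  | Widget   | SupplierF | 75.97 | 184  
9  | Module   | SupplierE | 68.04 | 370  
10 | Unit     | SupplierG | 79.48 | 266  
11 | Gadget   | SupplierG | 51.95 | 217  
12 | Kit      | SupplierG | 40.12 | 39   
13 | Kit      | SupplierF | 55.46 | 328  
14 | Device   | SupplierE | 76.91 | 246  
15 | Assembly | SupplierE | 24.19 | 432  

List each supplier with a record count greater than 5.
SELECT supplier, COUNT(*) as cnt
FROM products
GROUP BY supplier
HAVING COUNT(*) > 5

Result:
  SupplierF: 7

Note: HAVING filters groups after aggregation, WHERE filters rows before.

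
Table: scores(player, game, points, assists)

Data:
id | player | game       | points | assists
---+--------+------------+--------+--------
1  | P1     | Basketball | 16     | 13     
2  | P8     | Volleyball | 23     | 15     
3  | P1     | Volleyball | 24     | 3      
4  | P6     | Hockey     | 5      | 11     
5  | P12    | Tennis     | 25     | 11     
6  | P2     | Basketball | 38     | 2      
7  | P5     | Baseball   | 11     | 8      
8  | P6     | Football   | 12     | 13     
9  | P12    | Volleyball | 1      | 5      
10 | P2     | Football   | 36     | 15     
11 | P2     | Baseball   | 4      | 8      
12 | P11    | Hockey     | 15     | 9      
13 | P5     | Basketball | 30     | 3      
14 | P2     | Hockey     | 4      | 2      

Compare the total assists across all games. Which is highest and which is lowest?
SELECT game, SUM(assists)
FROM scores
GROUP BY game
ORDER BY SUM(assists)

All groups:
  Tennis: 11
  Baseball: 16
  Basketball: 18
  Hockey: 22
  Volleyball: 23
  Football: 28

Highest: Football (28)
Lowest: Tennis (11)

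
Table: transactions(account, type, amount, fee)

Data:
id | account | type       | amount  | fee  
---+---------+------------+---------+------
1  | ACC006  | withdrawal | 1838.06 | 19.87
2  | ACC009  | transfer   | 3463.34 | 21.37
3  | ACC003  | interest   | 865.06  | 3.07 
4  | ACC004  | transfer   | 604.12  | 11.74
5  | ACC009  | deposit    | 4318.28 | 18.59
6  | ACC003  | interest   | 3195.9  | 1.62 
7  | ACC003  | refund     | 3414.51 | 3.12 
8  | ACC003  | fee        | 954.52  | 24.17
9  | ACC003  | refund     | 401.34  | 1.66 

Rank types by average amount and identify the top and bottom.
SELECT type, AVG(amount)
FROM transactions
GROUP BY type
ORDER BY AVG(amount)

All groups:
  fee: 954.52
  withdrawal: 1838.06
  refund: 1907.93
  interest: 2030.48
  transfer: 2033.73
  deposit: 4318.28

Highest: deposit (4318.28)
Lowest: fee (954.52)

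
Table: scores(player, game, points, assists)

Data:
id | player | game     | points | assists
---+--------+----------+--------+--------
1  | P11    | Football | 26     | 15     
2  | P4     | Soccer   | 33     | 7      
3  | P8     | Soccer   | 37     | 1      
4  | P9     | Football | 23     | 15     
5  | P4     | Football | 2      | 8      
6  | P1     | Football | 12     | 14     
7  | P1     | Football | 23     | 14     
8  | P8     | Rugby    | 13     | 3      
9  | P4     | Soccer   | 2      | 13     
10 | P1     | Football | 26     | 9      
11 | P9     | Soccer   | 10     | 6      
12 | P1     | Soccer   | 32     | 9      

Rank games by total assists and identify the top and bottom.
SELECT game, SUM(assists)
FROM scores
GROUP BY game
ORDER BY SUM(assists)

All groups:
  Rugby: 3
  Soccer: 36
  Football: 75

Highest: Football (75)
Lowest: Rugby (3)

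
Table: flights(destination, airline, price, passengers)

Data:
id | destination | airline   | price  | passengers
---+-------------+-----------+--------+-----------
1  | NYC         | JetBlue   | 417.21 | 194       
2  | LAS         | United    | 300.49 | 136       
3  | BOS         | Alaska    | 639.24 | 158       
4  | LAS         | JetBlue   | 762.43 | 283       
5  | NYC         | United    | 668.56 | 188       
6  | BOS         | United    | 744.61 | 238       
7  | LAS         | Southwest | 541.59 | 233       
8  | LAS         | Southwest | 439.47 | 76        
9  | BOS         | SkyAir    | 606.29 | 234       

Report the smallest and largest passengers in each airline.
SELECT airline, MIN(passengers), MAX(passengers)
FROM flights
GROUP BY airline

Result:
  Alaska: min=158, max=158
  JetBlue: min=194, max=283
  SkyAir: min=234, max=234
  Southwest: min=76, max=233
  United: min=136, max=238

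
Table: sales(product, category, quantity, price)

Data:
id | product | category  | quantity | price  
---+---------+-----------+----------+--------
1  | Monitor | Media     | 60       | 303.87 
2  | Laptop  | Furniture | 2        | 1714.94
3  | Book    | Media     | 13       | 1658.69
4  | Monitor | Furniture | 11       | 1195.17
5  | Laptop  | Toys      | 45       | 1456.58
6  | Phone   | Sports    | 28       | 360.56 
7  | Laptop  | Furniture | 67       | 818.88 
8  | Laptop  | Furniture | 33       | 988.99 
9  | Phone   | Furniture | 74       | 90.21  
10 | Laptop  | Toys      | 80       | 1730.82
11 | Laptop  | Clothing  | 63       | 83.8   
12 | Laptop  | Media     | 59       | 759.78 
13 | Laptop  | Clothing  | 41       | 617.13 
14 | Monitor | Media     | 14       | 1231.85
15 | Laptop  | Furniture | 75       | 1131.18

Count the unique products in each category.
SELECT category, COUNT(DISTINCT product)
FROM sales
GROUP BY category

Result:
  Clothing: 1 distinct
  Furniture: 3 distinct
  Media: 3 distinct
  Sports: 1 distinct
  Toys: 1 distinct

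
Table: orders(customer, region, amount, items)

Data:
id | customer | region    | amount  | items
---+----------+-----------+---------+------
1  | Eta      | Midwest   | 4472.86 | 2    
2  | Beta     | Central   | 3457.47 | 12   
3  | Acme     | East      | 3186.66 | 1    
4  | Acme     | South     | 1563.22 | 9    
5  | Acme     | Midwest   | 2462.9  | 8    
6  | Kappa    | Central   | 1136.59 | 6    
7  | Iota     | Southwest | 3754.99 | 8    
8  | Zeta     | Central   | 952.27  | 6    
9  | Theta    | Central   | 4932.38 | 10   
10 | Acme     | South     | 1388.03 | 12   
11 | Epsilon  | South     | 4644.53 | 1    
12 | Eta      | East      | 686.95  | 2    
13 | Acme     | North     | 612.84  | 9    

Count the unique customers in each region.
SELECT region, COUNT(DISTINCT customer)
FROM orders
GROUP BY region

Result:
  Central: 4 distinct
  East: 2 distinct
  Midwest: 2 distinct
  North: 1 distinct
  South: 2 distinct
  Southwest: 1 distinct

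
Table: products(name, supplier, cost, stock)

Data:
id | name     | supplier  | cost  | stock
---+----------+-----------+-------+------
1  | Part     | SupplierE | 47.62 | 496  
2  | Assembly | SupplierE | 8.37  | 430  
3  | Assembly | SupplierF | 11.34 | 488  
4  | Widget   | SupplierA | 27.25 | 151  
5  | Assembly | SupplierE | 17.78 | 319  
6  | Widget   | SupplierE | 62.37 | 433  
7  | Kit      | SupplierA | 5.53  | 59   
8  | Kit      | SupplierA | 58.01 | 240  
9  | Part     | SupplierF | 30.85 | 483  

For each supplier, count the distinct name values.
SELECT supplier, COUNT(DISTINCT name)
FROM products
GROUP BY supplier

Result:
  SupplierA: 2 distinct
  SupplierE: 3 distinct
  SupplierF: 2 distinct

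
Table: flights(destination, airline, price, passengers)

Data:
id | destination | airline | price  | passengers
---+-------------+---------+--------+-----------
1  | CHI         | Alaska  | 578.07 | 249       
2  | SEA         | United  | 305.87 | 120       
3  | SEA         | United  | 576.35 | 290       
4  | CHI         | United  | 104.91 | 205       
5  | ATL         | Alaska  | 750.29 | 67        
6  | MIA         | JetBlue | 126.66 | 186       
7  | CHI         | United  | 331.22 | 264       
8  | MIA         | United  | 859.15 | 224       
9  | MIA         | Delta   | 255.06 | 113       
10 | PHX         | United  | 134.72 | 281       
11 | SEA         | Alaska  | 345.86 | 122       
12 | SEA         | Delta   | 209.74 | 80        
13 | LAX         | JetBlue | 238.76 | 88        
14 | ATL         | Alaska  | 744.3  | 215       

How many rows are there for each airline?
SELECT airline, COUNT(*) as count
FROM flights
GROUP BY airline

Result:
  Alaska: 4
  Delta: 2
  JetBlue: 2
  United: 6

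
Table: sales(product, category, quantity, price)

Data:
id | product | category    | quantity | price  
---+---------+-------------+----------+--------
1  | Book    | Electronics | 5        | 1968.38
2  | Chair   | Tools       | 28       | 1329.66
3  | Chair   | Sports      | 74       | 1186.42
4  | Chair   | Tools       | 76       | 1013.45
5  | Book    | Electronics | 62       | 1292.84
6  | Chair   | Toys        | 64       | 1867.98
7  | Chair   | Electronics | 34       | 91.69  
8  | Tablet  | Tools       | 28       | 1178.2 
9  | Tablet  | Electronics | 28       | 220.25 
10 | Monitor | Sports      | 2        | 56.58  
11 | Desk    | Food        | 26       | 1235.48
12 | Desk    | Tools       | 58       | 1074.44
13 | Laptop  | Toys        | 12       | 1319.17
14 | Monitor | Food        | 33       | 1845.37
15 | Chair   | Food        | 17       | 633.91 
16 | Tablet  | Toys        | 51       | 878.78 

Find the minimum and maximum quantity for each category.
SELECT category, MIN(quantity), MAX(quantity)
FROM sales
GROUP BY category

Result:
  Electronics: min=5, max=62
  Food: min=17, max=33
  Sports: min=2, max=74
  Tools: min=28, max=76
  Toys: min=12, max=64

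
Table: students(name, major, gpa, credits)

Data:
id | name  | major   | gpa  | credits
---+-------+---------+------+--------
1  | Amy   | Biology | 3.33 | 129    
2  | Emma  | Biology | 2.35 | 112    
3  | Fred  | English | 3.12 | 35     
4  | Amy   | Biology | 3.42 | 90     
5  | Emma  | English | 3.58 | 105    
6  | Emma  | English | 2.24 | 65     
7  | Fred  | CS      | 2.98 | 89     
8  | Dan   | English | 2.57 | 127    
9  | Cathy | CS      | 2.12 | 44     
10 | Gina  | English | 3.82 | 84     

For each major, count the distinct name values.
SELECT major, COUNT(DISTINCT name)
FROM students
GROUP BY major

Result:
  Biology: 2 distinct
  CS: 2 distinct
  English: 4 distinct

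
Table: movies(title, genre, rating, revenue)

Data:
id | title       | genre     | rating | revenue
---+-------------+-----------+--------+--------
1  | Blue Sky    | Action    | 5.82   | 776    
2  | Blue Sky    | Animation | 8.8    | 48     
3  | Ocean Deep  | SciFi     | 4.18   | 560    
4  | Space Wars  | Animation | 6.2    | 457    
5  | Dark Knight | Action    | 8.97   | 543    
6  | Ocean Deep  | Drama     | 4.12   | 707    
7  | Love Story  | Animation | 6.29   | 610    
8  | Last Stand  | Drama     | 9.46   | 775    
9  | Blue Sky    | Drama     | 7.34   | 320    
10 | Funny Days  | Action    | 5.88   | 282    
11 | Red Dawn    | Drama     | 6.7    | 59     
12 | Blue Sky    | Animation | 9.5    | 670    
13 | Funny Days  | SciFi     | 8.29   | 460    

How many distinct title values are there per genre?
SELECT genre, COUNT(DISTINCT title)
FROM movies
GROUP BY genre

Result:
  Action: 3 distinct
  Animation: 3 distinct
  Drama: 4 distinct
  SciFi: 2 distinct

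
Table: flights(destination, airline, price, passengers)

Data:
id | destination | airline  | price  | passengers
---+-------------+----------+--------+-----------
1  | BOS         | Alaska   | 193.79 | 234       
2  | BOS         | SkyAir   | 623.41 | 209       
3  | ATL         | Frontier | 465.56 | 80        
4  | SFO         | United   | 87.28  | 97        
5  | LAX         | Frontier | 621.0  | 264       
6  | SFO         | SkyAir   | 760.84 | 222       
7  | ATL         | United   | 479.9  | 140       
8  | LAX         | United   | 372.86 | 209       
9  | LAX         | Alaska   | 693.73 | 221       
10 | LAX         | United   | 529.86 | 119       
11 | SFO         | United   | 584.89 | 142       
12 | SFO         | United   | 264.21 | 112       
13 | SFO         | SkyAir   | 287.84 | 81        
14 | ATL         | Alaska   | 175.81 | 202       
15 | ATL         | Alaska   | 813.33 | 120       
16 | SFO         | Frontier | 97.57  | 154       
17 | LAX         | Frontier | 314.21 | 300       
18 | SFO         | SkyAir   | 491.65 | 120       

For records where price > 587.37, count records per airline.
SELECT airline, COUNT(*)
FROM flights
WHERE price > 587.37
GROUP BY airline

Note: WHERE filters rows before grouping.

Result:
  Alaska: 2
  Frontier: 1
  SkyAir: 2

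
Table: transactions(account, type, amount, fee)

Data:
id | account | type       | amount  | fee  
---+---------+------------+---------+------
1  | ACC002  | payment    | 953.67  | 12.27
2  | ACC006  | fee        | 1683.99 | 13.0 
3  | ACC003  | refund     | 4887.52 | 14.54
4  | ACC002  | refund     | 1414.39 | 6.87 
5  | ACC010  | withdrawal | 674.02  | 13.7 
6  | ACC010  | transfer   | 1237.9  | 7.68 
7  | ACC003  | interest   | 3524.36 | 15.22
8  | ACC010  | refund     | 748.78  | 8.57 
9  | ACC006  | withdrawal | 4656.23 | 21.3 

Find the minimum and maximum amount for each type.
SELECT type, MIN(amount), MAX(amount)
FROM transactions
GROUP BY type

Result:
  fee: min=1683.99, max=1683.99
  interest: min=3524.36, max=3524.36
  payment: min=953.67, max=953.67
  refund: min=748.78, max=4887.52
  transfer: min=1237.90, max=1237.90
  withdrawal: min=674.02, max=4656.23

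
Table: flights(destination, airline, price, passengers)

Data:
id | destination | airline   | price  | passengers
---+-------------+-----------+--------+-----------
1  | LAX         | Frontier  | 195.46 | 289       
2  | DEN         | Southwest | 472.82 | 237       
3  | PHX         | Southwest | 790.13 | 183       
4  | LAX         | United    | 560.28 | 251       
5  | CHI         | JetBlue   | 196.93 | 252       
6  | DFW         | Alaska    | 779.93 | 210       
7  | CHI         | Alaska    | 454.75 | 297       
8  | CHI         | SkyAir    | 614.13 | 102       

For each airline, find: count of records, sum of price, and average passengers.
SELECT airline,
       COUNT(*) as cnt,
       SUM(price) as total_price,
       AVG(passengers) as avg_passengers
FROM flights
GROUP BY airline

Result:
  Alaska: 2 records, 1234.68 total price, 253.50 avg passengers
  Frontier: 1 records, 195.46 total price, 289.00 avg passengers
  JetBlue: 1 records, 196.93 total price, 252.00 avg passengers
  SkyAir: 1 records, 614.13 total price, 102.00 avg passengers
  Southwest: 2 records, 1262.95 total price, 210.00 avg passengers
  United: 1 records, 560.28 total price, 251.00 avg passengers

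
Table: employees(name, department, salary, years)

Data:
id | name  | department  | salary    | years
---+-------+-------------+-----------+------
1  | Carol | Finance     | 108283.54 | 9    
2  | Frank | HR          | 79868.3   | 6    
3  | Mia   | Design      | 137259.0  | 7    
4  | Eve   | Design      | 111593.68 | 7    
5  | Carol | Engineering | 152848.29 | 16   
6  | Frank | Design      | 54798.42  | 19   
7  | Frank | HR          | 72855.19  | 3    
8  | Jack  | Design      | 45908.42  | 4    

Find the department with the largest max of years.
SELECT department, MAX(years) as val
FROM employees
GROUP BY department
ORDER BY val DESC
LIMIT 1

Result: Design with max(years) = 19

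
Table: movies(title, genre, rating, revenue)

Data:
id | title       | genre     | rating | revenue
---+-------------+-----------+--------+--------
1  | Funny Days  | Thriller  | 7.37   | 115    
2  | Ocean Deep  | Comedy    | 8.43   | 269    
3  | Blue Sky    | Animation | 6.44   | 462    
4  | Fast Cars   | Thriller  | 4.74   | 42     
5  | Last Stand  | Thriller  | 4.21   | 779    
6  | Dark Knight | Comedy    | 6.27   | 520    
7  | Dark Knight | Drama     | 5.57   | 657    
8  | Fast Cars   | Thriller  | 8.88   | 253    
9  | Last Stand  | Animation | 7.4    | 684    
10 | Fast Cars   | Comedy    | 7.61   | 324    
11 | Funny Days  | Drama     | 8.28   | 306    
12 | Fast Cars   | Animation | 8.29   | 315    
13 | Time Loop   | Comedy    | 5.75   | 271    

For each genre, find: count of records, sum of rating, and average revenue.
SELECT genre,
       COUNT(*) as cnt,
       SUM(rating) as total_rating,
       AVG(revenue) as avg_revenue
FROM movies
GROUP BY genre

Result:
  Animation: 3 records, 22.13 total rating, 487.00 avg revenue
  Comedy: 4 records, 28.06 total rating, 346.00 avg revenue
  Drama: 2 records, 13.85 total rating, 481.50 avg revenue
  Thriller: 4 records, 25.20 total rating, 297.25 avg revenue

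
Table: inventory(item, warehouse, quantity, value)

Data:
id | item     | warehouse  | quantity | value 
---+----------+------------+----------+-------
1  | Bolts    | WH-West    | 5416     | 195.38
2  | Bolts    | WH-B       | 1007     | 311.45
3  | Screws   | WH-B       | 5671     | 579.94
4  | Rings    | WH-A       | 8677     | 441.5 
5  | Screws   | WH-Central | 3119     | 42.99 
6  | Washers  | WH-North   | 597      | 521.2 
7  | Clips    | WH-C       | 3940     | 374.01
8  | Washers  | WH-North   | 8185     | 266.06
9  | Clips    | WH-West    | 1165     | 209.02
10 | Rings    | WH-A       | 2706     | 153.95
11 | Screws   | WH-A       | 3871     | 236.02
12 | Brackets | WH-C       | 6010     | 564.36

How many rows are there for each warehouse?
SELECT warehouse, COUNT(*) as count
FROM inventory
GROUP BY warehouse

Result:
  WH-A: 3
  WH-B: 2
  WH-C: 2
  WH-Central: 1
  WH-North: 2
  WH-West: 2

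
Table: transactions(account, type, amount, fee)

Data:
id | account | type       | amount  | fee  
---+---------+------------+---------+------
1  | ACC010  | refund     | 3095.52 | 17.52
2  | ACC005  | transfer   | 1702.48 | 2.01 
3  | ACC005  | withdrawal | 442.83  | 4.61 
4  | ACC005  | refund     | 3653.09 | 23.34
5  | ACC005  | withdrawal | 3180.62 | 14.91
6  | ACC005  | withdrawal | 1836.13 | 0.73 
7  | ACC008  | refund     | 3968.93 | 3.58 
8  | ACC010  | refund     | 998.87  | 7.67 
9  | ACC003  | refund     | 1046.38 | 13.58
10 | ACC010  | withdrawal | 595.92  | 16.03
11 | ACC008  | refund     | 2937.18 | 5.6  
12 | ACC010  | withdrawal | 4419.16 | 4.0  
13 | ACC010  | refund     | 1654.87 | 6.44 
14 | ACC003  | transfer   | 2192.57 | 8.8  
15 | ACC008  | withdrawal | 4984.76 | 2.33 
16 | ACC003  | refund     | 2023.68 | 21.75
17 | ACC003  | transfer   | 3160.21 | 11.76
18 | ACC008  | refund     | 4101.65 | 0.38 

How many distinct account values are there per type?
SELECT type, COUNT(DISTINCT account)
FROM transactions
GROUP BY type

Result:
  refund: 4 distinct
  transfer: 2 distinct
  withdrawal: 3 distinct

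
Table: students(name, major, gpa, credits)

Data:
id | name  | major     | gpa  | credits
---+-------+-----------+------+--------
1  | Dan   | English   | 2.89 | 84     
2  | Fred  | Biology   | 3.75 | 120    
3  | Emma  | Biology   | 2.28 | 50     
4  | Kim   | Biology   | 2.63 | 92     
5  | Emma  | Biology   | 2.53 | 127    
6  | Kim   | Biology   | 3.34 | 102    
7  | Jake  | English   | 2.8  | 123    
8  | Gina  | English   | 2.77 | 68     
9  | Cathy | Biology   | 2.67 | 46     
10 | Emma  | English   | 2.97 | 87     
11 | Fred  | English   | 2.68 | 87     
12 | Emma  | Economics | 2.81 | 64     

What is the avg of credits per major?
SELECT major, AVG(credits) as result
FROM students
GROUP BY major

Result:
  Biology: 89.50
  Economics: 64.00
  English: 89.80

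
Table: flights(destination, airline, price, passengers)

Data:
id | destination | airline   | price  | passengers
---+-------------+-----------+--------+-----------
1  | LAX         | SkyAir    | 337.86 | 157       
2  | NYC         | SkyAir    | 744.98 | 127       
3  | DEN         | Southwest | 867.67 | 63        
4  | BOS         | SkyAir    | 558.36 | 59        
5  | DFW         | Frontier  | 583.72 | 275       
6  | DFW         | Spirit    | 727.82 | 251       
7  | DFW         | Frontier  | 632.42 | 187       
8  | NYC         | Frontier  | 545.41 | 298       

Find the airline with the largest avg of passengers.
SELECT airline, AVG(passengers) as val
FROM flights
GROUP BY airline
ORDER BY val DESC
LIMIT 1

Result: Frontier with avg(passengers) = 253.33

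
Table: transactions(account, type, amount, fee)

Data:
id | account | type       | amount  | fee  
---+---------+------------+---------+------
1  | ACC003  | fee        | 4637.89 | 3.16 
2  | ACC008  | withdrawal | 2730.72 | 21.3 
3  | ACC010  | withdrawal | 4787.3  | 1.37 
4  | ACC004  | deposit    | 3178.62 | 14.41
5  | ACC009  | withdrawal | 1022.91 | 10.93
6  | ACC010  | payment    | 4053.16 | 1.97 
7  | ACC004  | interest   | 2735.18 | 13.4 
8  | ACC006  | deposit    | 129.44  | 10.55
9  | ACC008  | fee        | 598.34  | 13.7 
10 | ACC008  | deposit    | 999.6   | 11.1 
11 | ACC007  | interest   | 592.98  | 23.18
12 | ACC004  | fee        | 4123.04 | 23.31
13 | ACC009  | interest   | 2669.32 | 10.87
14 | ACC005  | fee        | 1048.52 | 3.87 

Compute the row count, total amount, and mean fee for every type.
SELECT type,
       COUNT(*) as cnt,
       SUM(amount) as total_amount,
       AVG(fee) as avg_fee
FROM transactions
GROUP BY type

Result:
  deposit: 3 records, 4307.66 total amount, 12.02 avg fee
  fee: 4 records, 10407.79 total amount, 11.01 avg fee
  interest: 3 records, 5997.48 total amount, 15.82 avg fee
  payment: 1 records, 4053.16 total amount, 1.97 avg fee
  withdrawal: 3 records, 8540.93 total amount, 11.20 avg fee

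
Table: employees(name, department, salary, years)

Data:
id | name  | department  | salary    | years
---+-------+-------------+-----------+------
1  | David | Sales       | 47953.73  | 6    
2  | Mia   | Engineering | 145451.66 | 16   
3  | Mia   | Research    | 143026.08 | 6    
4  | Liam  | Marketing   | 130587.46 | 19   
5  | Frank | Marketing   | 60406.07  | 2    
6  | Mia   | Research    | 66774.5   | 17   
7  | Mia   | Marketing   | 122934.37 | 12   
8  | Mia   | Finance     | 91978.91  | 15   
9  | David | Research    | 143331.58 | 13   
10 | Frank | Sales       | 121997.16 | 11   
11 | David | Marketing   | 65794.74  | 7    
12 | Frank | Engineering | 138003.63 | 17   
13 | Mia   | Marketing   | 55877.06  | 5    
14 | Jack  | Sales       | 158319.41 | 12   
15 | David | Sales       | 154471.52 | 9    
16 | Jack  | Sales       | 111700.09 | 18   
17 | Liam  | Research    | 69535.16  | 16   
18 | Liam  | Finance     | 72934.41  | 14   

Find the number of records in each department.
SELECT department, COUNT(*) as count
FROM employees
GROUP BY department

Result:
  Engineering: 2
  Finance: 2
  Marketing: 5
  Research: 4
  Sales: 5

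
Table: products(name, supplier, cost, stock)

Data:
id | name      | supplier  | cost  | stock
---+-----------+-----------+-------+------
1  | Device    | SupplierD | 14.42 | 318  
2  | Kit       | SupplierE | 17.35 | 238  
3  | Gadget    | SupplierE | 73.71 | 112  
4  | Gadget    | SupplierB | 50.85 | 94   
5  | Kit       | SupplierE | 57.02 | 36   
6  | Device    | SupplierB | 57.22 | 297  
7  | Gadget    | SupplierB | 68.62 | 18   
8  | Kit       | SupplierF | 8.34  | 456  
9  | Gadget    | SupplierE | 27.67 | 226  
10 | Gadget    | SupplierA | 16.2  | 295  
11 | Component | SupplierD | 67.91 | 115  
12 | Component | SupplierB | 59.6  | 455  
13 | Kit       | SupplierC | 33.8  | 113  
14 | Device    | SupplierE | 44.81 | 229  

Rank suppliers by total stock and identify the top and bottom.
SELECT supplier, SUM(stock)
FROM products
GROUP BY supplier
ORDER BY SUM(stock)

All groups:
  SupplierC: 113
  SupplierA: 295
  SupplierD: 433
  SupplierF: 456
  SupplierE: 841
  SupplierB: 864

Highest: SupplierB (864)
Lowest: SupplierC (113)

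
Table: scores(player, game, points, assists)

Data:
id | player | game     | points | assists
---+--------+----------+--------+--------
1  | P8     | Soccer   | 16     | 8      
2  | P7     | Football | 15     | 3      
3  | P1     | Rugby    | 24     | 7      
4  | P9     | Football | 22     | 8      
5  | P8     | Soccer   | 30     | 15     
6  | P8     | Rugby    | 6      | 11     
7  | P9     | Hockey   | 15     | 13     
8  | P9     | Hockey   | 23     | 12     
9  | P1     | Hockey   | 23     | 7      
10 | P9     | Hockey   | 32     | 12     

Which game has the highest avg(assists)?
SELECT game, AVG(assists) as val
FROM scores
GROUP BY game
ORDER BY val DESC
LIMIT 1

Result: Soccer with avg(assists) = 11.50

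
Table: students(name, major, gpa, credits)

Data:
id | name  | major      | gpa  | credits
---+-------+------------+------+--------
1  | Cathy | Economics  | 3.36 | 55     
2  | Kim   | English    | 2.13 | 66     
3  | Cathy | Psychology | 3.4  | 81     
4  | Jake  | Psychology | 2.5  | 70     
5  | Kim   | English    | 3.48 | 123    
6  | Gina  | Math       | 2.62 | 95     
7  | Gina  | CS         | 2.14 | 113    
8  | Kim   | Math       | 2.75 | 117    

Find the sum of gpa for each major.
SELECT major, SUM(gpa) as result
FROM students
GROUP BY major

Result:
  CS: 2.14
  Economics: 3.36
  English: 5.61
  Math: 5.37
  Psychology: 5.90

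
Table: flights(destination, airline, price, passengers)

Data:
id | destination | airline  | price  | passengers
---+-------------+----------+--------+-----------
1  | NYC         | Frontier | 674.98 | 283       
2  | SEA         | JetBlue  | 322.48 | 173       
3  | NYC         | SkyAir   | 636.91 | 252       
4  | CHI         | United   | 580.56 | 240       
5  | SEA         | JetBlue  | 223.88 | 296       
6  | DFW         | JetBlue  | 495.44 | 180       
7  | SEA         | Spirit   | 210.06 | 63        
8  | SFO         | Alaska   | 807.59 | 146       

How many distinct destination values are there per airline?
SELECT airline, COUNT(DISTINCT destination)
FROM flights
GROUP BY airline

Result:
  Alaska: 1 distinct
  Frontier: 1 distinct
  JetBlue: 2 distinct
  SkyAir: 1 distinct
  Spirit: 1 distinct
  United: 1 distinct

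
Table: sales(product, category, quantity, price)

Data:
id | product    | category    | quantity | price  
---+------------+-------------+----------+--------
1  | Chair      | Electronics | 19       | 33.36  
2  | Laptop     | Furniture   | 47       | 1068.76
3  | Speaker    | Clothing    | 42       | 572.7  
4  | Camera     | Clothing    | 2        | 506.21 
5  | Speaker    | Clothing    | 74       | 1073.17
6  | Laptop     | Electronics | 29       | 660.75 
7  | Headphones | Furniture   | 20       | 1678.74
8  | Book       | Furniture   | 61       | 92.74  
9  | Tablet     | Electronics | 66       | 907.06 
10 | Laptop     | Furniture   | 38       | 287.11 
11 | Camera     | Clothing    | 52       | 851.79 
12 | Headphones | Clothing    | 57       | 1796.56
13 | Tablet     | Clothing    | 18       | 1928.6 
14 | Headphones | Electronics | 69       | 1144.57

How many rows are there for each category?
SELECT category, COUNT(*) as count
FROM sales
GROUP BY category

Result:
  Clothing: 6
  Electronics: 4
  Furniture: 4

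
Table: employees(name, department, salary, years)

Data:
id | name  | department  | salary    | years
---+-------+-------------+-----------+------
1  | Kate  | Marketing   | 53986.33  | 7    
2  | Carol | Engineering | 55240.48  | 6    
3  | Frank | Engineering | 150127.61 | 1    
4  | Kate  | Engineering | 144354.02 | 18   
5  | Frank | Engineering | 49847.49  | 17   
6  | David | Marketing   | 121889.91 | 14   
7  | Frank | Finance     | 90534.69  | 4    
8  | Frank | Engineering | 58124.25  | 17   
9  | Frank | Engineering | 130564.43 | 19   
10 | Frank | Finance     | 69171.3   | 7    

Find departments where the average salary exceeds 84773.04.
SELECT department, AVG(salary)
FROM employees
GROUP BY department
HAVING AVG(salary) > 84773.04

Result:
  Engineering: avg=98043.05
  Marketing: avg=87938.12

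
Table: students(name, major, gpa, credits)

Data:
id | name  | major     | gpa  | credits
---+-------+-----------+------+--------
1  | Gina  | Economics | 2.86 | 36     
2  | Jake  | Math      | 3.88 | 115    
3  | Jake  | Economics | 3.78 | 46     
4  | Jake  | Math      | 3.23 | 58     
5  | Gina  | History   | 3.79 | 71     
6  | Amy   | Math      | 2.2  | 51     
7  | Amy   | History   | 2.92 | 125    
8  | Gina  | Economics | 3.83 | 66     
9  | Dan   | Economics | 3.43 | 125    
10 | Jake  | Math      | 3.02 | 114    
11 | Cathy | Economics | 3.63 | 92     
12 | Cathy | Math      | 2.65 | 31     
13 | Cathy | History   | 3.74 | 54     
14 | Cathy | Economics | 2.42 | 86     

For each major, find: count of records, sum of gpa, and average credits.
SELECT major,
       COUNT(*) as cnt,
       SUM(gpa) as total_gpa,
       AVG(credits) as avg_credits
FROM students
GROUP BY major

Result:
  Economics: 6 records, 19.95 total gpa, 75.17 avg credits
  History: 3 records, 10.45 total gpa, 83.33 avg credits
  Math: 5 records, 14.98 total gpa, 73.80 avg credits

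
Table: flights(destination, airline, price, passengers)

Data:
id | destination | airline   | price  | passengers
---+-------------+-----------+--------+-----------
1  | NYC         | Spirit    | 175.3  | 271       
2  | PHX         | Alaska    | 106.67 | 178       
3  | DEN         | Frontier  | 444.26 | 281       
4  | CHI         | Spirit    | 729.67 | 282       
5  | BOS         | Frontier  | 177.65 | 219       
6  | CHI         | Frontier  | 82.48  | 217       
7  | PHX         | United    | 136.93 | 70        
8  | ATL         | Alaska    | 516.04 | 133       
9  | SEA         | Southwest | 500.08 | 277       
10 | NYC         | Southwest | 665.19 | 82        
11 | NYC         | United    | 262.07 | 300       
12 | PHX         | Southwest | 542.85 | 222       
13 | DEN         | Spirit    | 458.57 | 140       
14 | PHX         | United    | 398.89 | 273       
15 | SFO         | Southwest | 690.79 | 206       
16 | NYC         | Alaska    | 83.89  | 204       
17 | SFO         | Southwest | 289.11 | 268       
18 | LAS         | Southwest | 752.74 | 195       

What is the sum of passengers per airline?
SELECT airline, SUM(passengers) as result
FROM flights
GROUP BY airline

Result:
  Alaska: 515
  Frontier: 717
  Southwest: 1250
  Spirit: 693
  United: 643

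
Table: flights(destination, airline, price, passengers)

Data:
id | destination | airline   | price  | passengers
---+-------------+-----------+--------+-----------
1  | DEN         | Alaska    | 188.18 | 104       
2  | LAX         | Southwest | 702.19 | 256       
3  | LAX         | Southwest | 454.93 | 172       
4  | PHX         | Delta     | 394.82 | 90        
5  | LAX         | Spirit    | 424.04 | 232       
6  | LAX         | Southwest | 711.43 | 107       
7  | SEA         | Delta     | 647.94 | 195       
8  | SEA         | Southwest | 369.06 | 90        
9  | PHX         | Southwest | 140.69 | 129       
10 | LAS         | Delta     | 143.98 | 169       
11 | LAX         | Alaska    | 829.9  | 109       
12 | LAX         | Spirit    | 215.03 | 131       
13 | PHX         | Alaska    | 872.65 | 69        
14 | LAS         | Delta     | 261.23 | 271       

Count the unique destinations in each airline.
SELECT airline, COUNT(DISTINCT destination)
FROM flights
GROUP BY airline

Result:
  Alaska: 3 distinct
  Delta: 3 distinct
  Southwest: 3 distinct
  Spirit: 1 distinct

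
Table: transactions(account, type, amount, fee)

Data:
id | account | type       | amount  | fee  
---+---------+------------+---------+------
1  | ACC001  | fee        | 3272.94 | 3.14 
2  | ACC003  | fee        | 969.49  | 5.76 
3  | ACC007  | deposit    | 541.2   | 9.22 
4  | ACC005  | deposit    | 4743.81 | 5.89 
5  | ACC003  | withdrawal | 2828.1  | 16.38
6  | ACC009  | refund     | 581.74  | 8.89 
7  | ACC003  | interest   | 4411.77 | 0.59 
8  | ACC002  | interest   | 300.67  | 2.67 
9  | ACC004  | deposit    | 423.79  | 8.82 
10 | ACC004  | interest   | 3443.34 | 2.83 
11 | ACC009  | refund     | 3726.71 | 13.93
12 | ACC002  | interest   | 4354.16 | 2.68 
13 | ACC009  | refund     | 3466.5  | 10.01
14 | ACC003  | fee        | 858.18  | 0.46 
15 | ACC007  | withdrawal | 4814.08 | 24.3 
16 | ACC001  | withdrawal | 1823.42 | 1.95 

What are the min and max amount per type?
SELECT type, MIN(amount), MAX(amount)
FROM transactions
GROUP BY type

Result:
  deposit: min=423.79, max=4743.81
  fee: min=858.18, max=3272.94
  interest: min=300.67, max=4411.77
  refund: min=581.74, max=3726.71
  withdrawal: min=1823.42, max=4814.08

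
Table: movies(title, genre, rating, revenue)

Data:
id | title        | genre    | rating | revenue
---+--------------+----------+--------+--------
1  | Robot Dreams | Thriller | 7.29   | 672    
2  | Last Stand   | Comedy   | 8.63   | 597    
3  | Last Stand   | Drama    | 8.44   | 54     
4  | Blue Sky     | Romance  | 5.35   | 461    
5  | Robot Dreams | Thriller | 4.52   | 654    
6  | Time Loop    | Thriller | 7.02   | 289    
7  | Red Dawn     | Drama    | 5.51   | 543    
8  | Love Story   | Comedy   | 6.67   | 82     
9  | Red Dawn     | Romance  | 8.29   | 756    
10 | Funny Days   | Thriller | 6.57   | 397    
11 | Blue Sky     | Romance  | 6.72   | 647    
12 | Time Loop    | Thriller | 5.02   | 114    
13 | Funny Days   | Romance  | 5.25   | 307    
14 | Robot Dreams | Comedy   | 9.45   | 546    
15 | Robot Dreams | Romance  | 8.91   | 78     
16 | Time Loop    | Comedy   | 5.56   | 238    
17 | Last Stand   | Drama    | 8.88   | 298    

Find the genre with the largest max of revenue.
SELECT genre, MAX(revenue) as val
FROM movies
GROUP BY genre
ORDER BY val DESC
LIMIT 1

Result: Romance with max(revenue) = 756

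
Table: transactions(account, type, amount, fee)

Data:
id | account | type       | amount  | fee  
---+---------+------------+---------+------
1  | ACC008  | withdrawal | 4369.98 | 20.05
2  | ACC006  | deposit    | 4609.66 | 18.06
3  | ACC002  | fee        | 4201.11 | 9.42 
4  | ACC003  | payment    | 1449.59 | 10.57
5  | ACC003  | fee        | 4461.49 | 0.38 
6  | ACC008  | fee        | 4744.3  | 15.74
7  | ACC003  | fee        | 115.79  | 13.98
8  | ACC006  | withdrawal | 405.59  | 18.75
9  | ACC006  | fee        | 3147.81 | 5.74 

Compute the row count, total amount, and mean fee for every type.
SELECT type,
       COUNT(*) as cnt,
       SUM(amount) as total_amount,
       AVG(fee) as avg_fee
FROM transactions
GROUP BY type

Result:
  deposit: 1 records, 4609.66 total amount, 18.06 avg fee
  fee: 5 records, 16670.50 total amount, 9.05 avg fee
  payment: 1 records, 1449.59 total amount, 10.57 avg fee
  withdrawal: 2 records, 4775.57 total amount, 19.40 avg fee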